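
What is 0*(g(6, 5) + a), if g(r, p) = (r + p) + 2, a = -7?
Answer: 0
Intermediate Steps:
g(r, p) = 2 + p + r (g(r, p) = (p + r) + 2 = 2 + p + r)
0*(g(6, 5) + a) = 0*((2 + 5 + 6) - 7) = 0*(13 - 7) = 0*6 = 0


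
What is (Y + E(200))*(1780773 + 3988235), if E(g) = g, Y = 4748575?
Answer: 27395720965200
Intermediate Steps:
(Y + E(200))*(1780773 + 3988235) = (4748575 + 200)*(1780773 + 3988235) = 4748775*5769008 = 27395720965200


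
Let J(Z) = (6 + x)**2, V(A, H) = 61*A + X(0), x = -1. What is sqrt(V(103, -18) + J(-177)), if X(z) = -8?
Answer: 30*sqrt(7) ≈ 79.373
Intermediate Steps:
V(A, H) = -8 + 61*A (V(A, H) = 61*A - 8 = -8 + 61*A)
J(Z) = 25 (J(Z) = (6 - 1)**2 = 5**2 = 25)
sqrt(V(103, -18) + J(-177)) = sqrt((-8 + 61*103) + 25) = sqrt((-8 + 6283) + 25) = sqrt(6275 + 25) = sqrt(6300) = 30*sqrt(7)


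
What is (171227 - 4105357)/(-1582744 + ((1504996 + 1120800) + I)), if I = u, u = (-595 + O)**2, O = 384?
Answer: -3934130/1087573 ≈ -3.6173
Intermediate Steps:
u = 44521 (u = (-595 + 384)**2 = (-211)**2 = 44521)
I = 44521
(171227 - 4105357)/(-1582744 + ((1504996 + 1120800) + I)) = (171227 - 4105357)/(-1582744 + ((1504996 + 1120800) + 44521)) = -3934130/(-1582744 + (2625796 + 44521)) = -3934130/(-1582744 + 2670317) = -3934130/1087573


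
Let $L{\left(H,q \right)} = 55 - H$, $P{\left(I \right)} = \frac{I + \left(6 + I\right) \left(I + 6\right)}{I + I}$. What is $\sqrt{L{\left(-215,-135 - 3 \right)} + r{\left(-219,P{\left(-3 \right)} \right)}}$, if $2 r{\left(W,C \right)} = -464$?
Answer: $\sqrt{38} \approx 6.1644$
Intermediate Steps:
$P{\left(I \right)} = \frac{I + \left(6 + I\right)^{2}}{2 I}$ ($P{\left(I \right)} = \frac{I + \left(6 + I\right) \left(6 + I\right)}{2 I} = \left(I + \left(6 + I\right)^{2}\right) \frac{1}{2 I} = \frac{I + \left(6 + I\right)^{2}}{2 I}$)
$r{\left(W,C \right)} = -232$ ($r{\left(W,C \right)} = \frac{1}{2} \left(-464\right) = -232$)
$\sqrt{L{\left(-215,-135 - 3 \right)} + r{\left(-219,P{\left(-3 \right)} \right)}} = \sqrt{\left(55 - -215\right) - 232} = \sqrt{\left(55 + 215\right) - 232} = \sqrt{270 - 232} = \sqrt{38}$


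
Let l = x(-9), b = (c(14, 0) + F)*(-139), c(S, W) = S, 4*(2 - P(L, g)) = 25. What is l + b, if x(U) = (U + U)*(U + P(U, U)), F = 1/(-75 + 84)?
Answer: -31013/18 ≈ -1722.9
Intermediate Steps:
P(L, g) = -17/4 (P(L, g) = 2 - 1/4*25 = 2 - 25/4 = -17/4)
F = 1/9 ≈ 0.11111
x(U) = 2*U*(-17/4 + U) (x(U) = (U + U)*(U - 17/4) = (2*U)*(-17/4 + U) = 2*U*(-17/4 + U))
b = -17653/9 (b = (14 + 1/9)*(-139) = (127/9)*(-139) = -17653/9 ≈ -1961.4)
l = 477/2 (l = (1/2)*(-9)*(-17 + 4*(-9)) = (1/2)*(-9)*(-17 - 36) = (1/2)*(-9)*(-53) = 477/2 ≈ 238.50)
l + b = 477/2 - 17653/9 = -31013/18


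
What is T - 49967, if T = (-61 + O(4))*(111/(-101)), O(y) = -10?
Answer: -5038786/101 ≈ -49889.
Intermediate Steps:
T = 7881/101 (T = (-61 - 10)*(111/(-101)) = -7881*(-1)/101 = -71*(-111/101) = 7881/101 ≈ 78.030)
T - 49967 = 7881/101 - 49967 = -5038786/101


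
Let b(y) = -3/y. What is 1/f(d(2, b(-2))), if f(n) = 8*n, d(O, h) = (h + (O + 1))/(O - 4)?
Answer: -1/18 ≈ -0.055556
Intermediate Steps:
d(O, h) = (1 + O + h)/(-4 + O) (d(O, h) = (h + (1 + O))/(-4 + O) = (1 + O + h)/(-4 + O))
1/f(d(2, b(-2))) = 1/(8*((1 + 2 - 3/(-2))/(-4 + 2))) = 1/(8*((1 + 2 - 3*(-½))/(-2))) = 1/(8*(-(1 + 2 + 3/2)/2)) = 1/(8*(-½*9/2)) = 1/(8*(-9/4)) = 1/(-18) = -1/18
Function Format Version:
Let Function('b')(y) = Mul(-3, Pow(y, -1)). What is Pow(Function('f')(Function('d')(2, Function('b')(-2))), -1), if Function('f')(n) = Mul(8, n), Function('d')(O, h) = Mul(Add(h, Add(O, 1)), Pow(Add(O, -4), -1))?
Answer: Rational(-1, 18) ≈ -0.055556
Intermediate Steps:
Function('d')(O, h) = Mul(Pow(Add(-4, O), -1), Add(1, O, h)) (Function('d')(O, h) = Mul(Add(h, Add(1, O)), Pow(Add(-4, O), -1)) = Mul(Add(1, O, h), Pow(Add(-4, O), -1)) = Mul(Pow(Add(-4, O), -1), Add(1, O, h)))
Pow(Function('f')(Function('d')(2, Function('b')(-2))), -1) = Pow(Mul(8, Mul(Pow(Add(-4, 2), -1), Add(1, 2, Mul(-3, Pow(-2, -1))))), -1) = Pow(Mul(8, Mul(Pow(-2, -1), Add(1, 2, Mul(-3, Rational(-1, 2))))), -1) = Pow(Mul(8, Mul(Rational(-1, 2), Add(1, 2, Rational(3, 2)))), -1) = Pow(Mul(8, Mul(Rational(-1, 2), Rational(9, 2))), -1) = Pow(Mul(8, Rational(-9, 4)), -1) = Pow(-18, -1) = Rational(-1, 18)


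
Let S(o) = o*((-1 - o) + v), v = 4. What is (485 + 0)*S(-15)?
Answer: -130950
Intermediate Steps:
S(o) = o*(3 - o) (S(o) = o*((-1 - o) + 4) = o*(3 - o))
(485 + 0)*S(-15) = (485 + 0)*(-15*(3 - 1*(-15))) = 485*(-15*(3 + 15)) = 485*(-15*18) = 485*(-270) = -130950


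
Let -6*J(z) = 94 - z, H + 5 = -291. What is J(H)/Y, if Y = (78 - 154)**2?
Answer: -65/5776 ≈ -0.011253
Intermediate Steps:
H = -296 (H = -5 - 291 = -296)
J(z) = -47/3 + z/6 (J(z) = -(94 - z)/6 = -47/3 + z/6)
Y = 5776 (Y = (-76)**2 = 5776)
J(H)/Y = (-47/3 + (1/6)*(-296))/5776 = (-47/3 - 148/3)*(1/5776) = -65*1/5776 = -65/5776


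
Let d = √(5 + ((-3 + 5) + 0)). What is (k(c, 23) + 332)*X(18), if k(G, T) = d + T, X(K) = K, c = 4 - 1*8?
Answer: 6390 + 18*√7 ≈ 6437.6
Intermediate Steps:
c = -4 (c = 4 - 8 = -4)
d = √7 (d = √(5 + (2 + 0)) = √(5 + 2) = √7 ≈ 2.6458)
k(G, T) = T + √7 (k(G, T) = √7 + T = T + √7)
(k(c, 23) + 332)*X(18) = ((23 + √7) + 332)*18 = (355 + √7)*18 = 6390 + 18*√7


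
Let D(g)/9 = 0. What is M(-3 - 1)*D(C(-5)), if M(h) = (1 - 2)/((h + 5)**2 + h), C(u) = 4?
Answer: 0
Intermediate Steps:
D(g) = 0 (D(g) = 9*0 = 0)
M(h) = -1/(h + (5 + h)**2) (M(h) = -1/((5 + h)**2 + h) = -1/(h + (5 + h)**2))
M(-3 - 1)*D(C(-5)) = -1/((-3 - 1) + (5 + (-3 - 1))**2)*0 = -1/(-4 + (5 - 4)**2)*0 = -1/(-4 + 1**2)*0 = -1/(-4 + 1)*0 = -1/(-3)*0 = -1*(-1/3)*0 = (1/3)*0 = 0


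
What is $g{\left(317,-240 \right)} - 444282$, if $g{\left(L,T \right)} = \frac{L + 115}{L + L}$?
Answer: $- \frac{140837178}{317} \approx -4.4428 \cdot 10^{5}$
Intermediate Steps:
$g{\left(L,T \right)} = \frac{115 + L}{2 L}$
$g{\left(317,-240 \right)} - 444282 = \frac{115 + 317}{2 \cdot 317} - 444282 = \frac{1}{2} \cdot \frac{1}{317} \cdot 432 - 444282 = \frac{216}{317} - 444282 = - \frac{140837178}{317}$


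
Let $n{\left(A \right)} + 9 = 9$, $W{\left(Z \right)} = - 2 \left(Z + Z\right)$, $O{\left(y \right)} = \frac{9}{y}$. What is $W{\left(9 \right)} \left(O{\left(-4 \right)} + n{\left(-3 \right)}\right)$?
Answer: $81$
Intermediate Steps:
$W{\left(Z \right)} = - 4 Z$ ($W{\left(Z \right)} = - 2 \cdot 2 Z = - 4 Z$)
$n{\left(A \right)} = 0$ ($n{\left(A \right)} = -9 + 9 = 0$)
$W{\left(9 \right)} \left(O{\left(-4 \right)} + n{\left(-3 \right)}\right) = \left(-4\right) 9 \left(\frac{9}{-4} + 0\right) = - 36 \left(9 \left(- \frac{1}{4}\right) + 0\right) = - 36 \left(- \frac{9}{4} + 0\right) = \left(-36\right) \left(- \frac{9}{4}\right) = 81$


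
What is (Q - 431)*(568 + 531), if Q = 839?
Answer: 448392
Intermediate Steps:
(Q - 431)*(568 + 531) = (839 - 431)*(568 + 531) = 408*1099 = 448392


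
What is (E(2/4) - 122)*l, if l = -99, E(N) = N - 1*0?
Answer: 24057/2 ≈ 12029.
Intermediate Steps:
E(N) = N (E(N) = N + 0 = N)
(E(2/4) - 122)*l = (2/4 - 122)*(-99) = (2*(¼) - 122)*(-99) = (½ - 122)*(-99) = -243/2*(-99) = 24057/2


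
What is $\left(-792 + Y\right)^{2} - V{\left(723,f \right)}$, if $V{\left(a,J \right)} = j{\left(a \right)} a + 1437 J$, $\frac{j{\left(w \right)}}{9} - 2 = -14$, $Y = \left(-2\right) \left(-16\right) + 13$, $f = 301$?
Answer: $203556$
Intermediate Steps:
$Y = 45$ ($Y = 32 + 13 = 45$)
$j{\left(w \right)} = -108$ ($j{\left(w \right)} = 18 + 9 \left(-14\right) = 18 - 126 = -108$)
$V{\left(a,J \right)} = - 108 a + 1437 J$
$\left(-792 + Y\right)^{2} - V{\left(723,f \right)} = \left(-792 + 45\right)^{2} - \left(\left(-108\right) 723 + 1437 \cdot 301\right) = \left(-747\right)^{2} - \left(-78084 + 432537\right) = 558009 - 354453 = 203556$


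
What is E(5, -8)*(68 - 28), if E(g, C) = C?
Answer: -320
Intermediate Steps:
E(5, -8)*(68 - 28) = -8*(68 - 28) = -8*40 = -320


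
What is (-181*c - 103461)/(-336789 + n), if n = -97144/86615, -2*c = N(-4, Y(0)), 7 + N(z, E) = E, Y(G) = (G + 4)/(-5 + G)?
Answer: 18044832087/58342152758 ≈ 0.30929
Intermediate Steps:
Y(G) = (4 + G)/(-5 + G)
N(z, E) = -7 + E
c = 39/10 (c = -(-7 + (4 + 0)/(-5 + 0))/2 = -(-7 + 4/(-5))/2 = -(-7 - ⅕*4)/2 = -(-7 - ⅘)/2 = -½*(-39/5) = 39/10 ≈ 3.9000)
n = -97144/86615 (n = -97144*1/86615 = -97144/86615 ≈ -1.1216)
(-181*c - 103461)/(-336789 + n) = (-181*39/10 - 103461)/(-336789 - 97144/86615) = (-7059/10 - 103461)/(-29171076379/86615) = -1041669/10*(-86615/29171076379) = 18044832087/58342152758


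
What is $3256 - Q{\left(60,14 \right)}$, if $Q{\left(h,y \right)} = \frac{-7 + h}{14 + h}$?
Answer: $\frac{240891}{74} \approx 3255.3$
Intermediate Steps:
$Q{\left(h,y \right)} = \frac{-7 + h}{14 + h}$
$3256 - Q{\left(60,14 \right)} = 3256 - \frac{-7 + 60}{14 + 60} = 3256 - \frac{1}{74} \cdot 53 = 3256 - \frac{53}{74} = \frac{240891}{74}$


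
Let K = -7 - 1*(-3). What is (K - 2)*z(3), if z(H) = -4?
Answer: 24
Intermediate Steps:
K = -4 (K = -7 + 3 = -4)
(K - 2)*z(3) = (-4 - 2)*(-4) = -6*(-4) = 24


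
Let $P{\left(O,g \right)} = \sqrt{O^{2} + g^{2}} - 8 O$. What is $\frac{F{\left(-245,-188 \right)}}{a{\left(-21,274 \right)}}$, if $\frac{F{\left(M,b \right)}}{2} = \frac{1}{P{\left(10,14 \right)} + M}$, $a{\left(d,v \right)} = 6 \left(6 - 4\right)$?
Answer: $- \frac{325}{631974} - \frac{\sqrt{74}}{315987} \approx -0.00054148$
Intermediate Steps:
$a{\left(d,v \right)} = 12$ ($a{\left(d,v \right)} = 6 \cdot 2 = 12$)
$P{\left(O,g \right)} = \sqrt{O^{2} + g^{2}} - 8 O$
$F{\left(M,b \right)} = \frac{2}{-80 + M + 2 \sqrt{74}}$ ($F{\left(M,b \right)} = \frac{2}{\left(\sqrt{10^{2} + 14^{2}} - 80\right) + M} = \frac{2}{\left(\sqrt{100 + 196} - 80\right) + M} = \frac{2}{\left(\sqrt{296} - 80\right) + M} = \frac{2}{\left(2 \sqrt{74} - 80\right) + M} = \frac{2}{\left(-80 + 2 \sqrt{74}\right) + M} = \frac{2}{-80 + M + 2 \sqrt{74}}$)
$\frac{F{\left(-245,-188 \right)}}{a{\left(-21,274 \right)}} = \frac{2 \frac{1}{-80 - 245 + 2 \sqrt{74}}}{12} = \frac{2}{-325 + 2 \sqrt{74}} \cdot \frac{1}{12} = \frac{1}{6 \left(-325 + 2 \sqrt{74}\right)}$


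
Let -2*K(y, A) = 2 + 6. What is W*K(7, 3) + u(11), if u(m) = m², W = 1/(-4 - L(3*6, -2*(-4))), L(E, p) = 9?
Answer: 1577/13 ≈ 121.31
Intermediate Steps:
K(y, A) = -4 (K(y, A) = -(2 + 6)/2 = -½*8 = -4)
W = -1/13 (W = 1/(-4 - 1*9) = 1/(-4 - 9) = 1/(-13) = -1/13 ≈ -0.076923)
W*K(7, 3) + u(11) = -1/13*(-4) + 11² = 4/13 + 121 = 1577/13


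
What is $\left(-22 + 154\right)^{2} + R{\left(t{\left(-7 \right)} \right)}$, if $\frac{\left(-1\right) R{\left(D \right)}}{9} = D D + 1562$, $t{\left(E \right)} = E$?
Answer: $2925$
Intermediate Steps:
$R{\left(D \right)} = -14058 - 9 D^{2}$ ($R{\left(D \right)} = - 9 \left(D D + 1562\right) = - 9 \left(D^{2} + 1562\right) = - 9 \left(1562 + D^{2}\right) = -14058 - 9 D^{2}$)
$\left(-22 + 154\right)^{2} + R{\left(t{\left(-7 \right)} \right)} = \left(-22 + 154\right)^{2} - \left(14058 + 9 \left(-7\right)^{2}\right) = 132^{2} - 14499 = 17424 - 14499 = 2925$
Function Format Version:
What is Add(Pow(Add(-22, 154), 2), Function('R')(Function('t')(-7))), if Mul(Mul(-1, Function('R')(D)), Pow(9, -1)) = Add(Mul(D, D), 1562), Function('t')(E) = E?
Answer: 2925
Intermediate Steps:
Function('R')(D) = Add(-14058, Mul(-9, Pow(D, 2))) (Function('R')(D) = Mul(-9, Add(Mul(D, D), 1562)) = Mul(-9, Add(Pow(D, 2), 1562)) = Mul(-9, Add(1562, Pow(D, 2))) = Add(-14058, Mul(-9, Pow(D, 2))))
Add(Pow(Add(-22, 154), 2), Function('R')(Function('t')(-7))) = Add(Pow(Add(-22, 154), 2), Add(-14058, Mul(-9, Pow(-7, 2)))) = Add(Pow(132, 2), Add(-14058, Mul(-9, 49))) = Add(17424, Add(-14058, -441)) = Add(17424, -14499) = 2925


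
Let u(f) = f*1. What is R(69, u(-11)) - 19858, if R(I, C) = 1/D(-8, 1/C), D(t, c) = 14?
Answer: -278011/14 ≈ -19858.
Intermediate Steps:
u(f) = f
R(I, C) = 1/14
R(69, u(-11)) - 19858 = 1/14 - 19858 = -278011/14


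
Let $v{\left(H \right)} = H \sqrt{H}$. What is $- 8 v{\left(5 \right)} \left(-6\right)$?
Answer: $240 \sqrt{5} \approx 536.66$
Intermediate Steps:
$v{\left(H \right)} = H^{\frac{3}{2}}$
$- 8 v{\left(5 \right)} \left(-6\right) = - 8 \cdot 5^{\frac{3}{2}} \left(-6\right) = - 8 \cdot 5 \sqrt{5} \left(-6\right) = - 40 \sqrt{5} \left(-6\right) = 240 \sqrt{5}$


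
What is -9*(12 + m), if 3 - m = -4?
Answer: -171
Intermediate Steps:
m = 7 (m = 3 - 1*(-4) = 3 + 4 = 7)
-9*(12 + m) = -9*(12 + 7) = -9*19 = -171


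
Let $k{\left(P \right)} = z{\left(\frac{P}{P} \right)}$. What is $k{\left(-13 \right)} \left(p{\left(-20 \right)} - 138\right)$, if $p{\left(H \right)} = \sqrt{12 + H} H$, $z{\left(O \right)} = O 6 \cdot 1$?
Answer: $-828 - 240 i \sqrt{2} \approx -828.0 - 339.41 i$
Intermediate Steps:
$z{\left(O \right)} = 6 O$ ($z{\left(O \right)} = 6 O 1 = 6 O$)
$k{\left(P \right)} = 6$ ($k{\left(P \right)} = 6 \frac{P}{P} = 6 \cdot 1 = 6$)
$p{\left(H \right)} = H \sqrt{12 + H}$
$k{\left(-13 \right)} \left(p{\left(-20 \right)} - 138\right) = 6 \left(- 20 \sqrt{12 - 20} - 138\right) = 6 \left(- 20 \sqrt{-8} - 138\right) = 6 \left(- 20 \cdot 2 i \sqrt{2} - 138\right) = 6 \left(- 40 i \sqrt{2} - 138\right) = 6 \left(-138 - 40 i \sqrt{2}\right) = -828 - 240 i \sqrt{2}$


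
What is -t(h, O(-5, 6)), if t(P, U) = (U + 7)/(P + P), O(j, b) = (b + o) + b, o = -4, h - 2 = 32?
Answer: -15/68 ≈ -0.22059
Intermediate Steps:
h = 34 (h = 2 + 32 = 34)
O(j, b) = -4 + 2*b (O(j, b) = (b - 4) + b = (-4 + b) + b = -4 + 2*b)
t(P, U) = (7 + U)/(2*P) (t(P, U) = (7 + U)/((2*P)) = (7 + U)*(1/(2*P)) = (7 + U)/(2*P))
-t(h, O(-5, 6)) = -(7 + (-4 + 2*6))/(2*34) = -(7 + (-4 + 12))/(2*34) = -(7 + 8)/(2*34) = -15/(2*34) = -1*15/68 = -15/68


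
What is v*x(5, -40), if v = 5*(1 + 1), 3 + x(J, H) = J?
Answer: 20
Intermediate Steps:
x(J, H) = -3 + J
v = 10 (v = 5*2 = 10)
v*x(5, -40) = 10*(-3 + 5) = 10*2 = 20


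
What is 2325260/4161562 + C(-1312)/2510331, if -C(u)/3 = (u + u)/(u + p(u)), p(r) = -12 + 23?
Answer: 1265688058637166/2265235737370937 ≈ 0.55874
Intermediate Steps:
p(r) = 11
C(u) = -6*u/(11 + u) (C(u) = -3*(u + u)/(u + 11) = -3*2*u/(11 + u) = -6*u/(11 + u))
2325260/4161562 + C(-1312)/2510331 = 2325260/4161562 - 6*(-1312)/(11 - 1312)/2510331 = 2325260*(1/4161562) - 6*(-1312)/(-1301)*(1/2510331) = 1162630/2080781 - 6*(-1312)*(-1/1301)*(1/2510331) = 1162630/2080781 - 7872/1301*1/2510331 = 1162630/2080781 - 2624/1088646877 = 1265688058637166/2265235737370937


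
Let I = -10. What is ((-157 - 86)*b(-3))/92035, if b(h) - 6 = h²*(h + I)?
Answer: 26973/92035 ≈ 0.29307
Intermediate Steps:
b(h) = 6 + h²*(-10 + h) (b(h) = 6 + h²*(h - 10) = 6 + h²*(-10 + h))
((-157 - 86)*b(-3))/92035 = ((-157 - 86)*(6 + (-3)³ - 10*(-3)²))/92035 = -243*(6 - 27 - 10*9)*(1/92035) = -243*(6 - 27 - 90)*(1/92035) = -243*(-111)*(1/92035) = 26973*(1/92035) = 26973/92035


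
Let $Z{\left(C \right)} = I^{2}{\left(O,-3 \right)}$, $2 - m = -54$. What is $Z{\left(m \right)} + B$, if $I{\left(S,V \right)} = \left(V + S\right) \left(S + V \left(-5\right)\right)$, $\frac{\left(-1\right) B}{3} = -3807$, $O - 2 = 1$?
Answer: $11421$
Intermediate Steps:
$O = 3$ ($O = 2 + 1 = 3$)
$B = 11421$ ($B = \left(-3\right) \left(-3807\right) = 11421$)
$m = 56$ ($m = 2 - -54 = 2 + 54 = 56$)
$I{\left(S,V \right)} = \left(S + V\right) \left(S - 5 V\right)$
$Z{\left(C \right)} = 0$ ($Z{\left(C \right)} = \left(3^{2} - 5 \left(-3\right)^{2} - 12 \left(-3\right)\right)^{2} = \left(9 - 45 + 36\right)^{2} = 0^{2} = 0$)
$Z{\left(m \right)} + B = 0 + 11421 = 11421$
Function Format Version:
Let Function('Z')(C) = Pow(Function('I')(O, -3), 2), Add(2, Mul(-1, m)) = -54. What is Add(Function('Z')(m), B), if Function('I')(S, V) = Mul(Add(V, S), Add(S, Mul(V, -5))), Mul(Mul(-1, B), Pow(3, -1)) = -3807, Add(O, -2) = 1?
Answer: 11421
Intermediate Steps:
O = 3 (O = Add(2, 1) = 3)
B = 11421 (B = Mul(-3, -3807) = 11421)
m = 56 (m = Add(2, Mul(-1, -54)) = Add(2, 54) = 56)
Function('I')(S, V) = Mul(Add(S, V), Add(S, Mul(-5, V)))
Function('Z')(C) = 0 (Function('Z')(C) = Pow(Add(Pow(3, 2), Mul(-5, Pow(-3, 2)), Mul(-4, 3, -3)), 2) = Pow(Add(9, Mul(-5, 9), 36), 2) = Pow(Add(9, -45, 36), 2) = Pow(0, 2) = 0)
Add(Function('Z')(m), B) = Add(0, 11421) = 11421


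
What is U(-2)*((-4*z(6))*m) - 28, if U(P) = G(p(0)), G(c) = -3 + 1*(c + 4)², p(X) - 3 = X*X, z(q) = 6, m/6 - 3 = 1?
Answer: -26524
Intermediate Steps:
m = 24 (m = 18 + 6*1 = 18 + 6 = 24)
p(X) = 3 + X² (p(X) = 3 + X*X = 3 + X²)
G(c) = -3 + (4 + c)² (G(c) = -3 + 1*(4 + c)² = -3 + (4 + c)²)
U(P) = 46 (U(P) = -3 + (4 + (3 + 0²))² = -3 + (4 + (3 + 0))² = -3 + (4 + 3)² = -3 + 7² = -3 + 49 = 46)
U(-2)*((-4*z(6))*m) - 28 = 46*(-4*6*24) - 28 = 46*(-24*24) - 28 = 46*(-576) - 28 = -26496 - 28 = -26524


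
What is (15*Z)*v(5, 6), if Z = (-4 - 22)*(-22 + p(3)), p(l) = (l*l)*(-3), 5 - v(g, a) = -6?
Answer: 210210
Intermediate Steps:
v(g, a) = 11 (v(g, a) = 5 - 1*(-6) = 5 + 6 = 11)
p(l) = -3*l² (p(l) = l²*(-3) = -3*l²)
Z = 1274 (Z = (-4 - 22)*(-22 - 3*3²) = -26*(-22 - 3*9) = -26*(-22 - 27) = -26*(-49) = 1274)
(15*Z)*v(5, 6) = (15*1274)*11 = 19110*11 = 210210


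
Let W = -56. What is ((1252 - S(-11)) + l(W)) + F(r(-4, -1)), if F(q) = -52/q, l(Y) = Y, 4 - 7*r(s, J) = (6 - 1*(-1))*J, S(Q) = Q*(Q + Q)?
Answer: 10130/11 ≈ 920.91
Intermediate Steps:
S(Q) = 2*Q**2 (S(Q) = Q*(2*Q) = 2*Q**2)
r(s, J) = 4/7 - J (r(s, J) = 4/7 - (6 - 1*(-1))*J/7 = 4/7 - (6 + 1)*J/7 = 4/7 - J)
((1252 - S(-11)) + l(W)) + F(r(-4, -1)) = ((1252 - 2*(-11)**2) - 56) - 52/(4/7 - 1*(-1)) = ((1252 - 2*121) - 56) - 52/(4/7 + 1) = ((1252 - 1*242) - 56) - 52/11/7 = ((1252 - 242) - 56) - 52*7/11 = (1010 - 56) - 364/11 = 954 - 364/11 = 10130/11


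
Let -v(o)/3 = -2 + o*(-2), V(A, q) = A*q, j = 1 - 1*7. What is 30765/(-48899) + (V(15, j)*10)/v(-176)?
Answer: 78039/342293 ≈ 0.22799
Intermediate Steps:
j = -6 (j = 1 - 7 = -6)
v(o) = 6 + 6*o (v(o) = -3*(-2 + o*(-2)) = -3*(-2 - 2*o) = 6 + 6*o)
30765/(-48899) + (V(15, j)*10)/v(-176) = 30765/(-48899) + ((15*(-6))*10)/(6 + 6*(-176)) = 30765*(-1/48899) + (-90*10)/(6 - 1056) = -30765/48899 - 900/(-1050) = -30765/48899 - 900*(-1/1050) = -30765/48899 + 6/7 = 78039/342293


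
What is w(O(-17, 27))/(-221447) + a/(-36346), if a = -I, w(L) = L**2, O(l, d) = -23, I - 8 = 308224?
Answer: 34118912335/4024356331 ≈ 8.4781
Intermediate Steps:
I = 308232 (I = 8 + 308224 = 308232)
a = -308232 (a = -1*308232 = -308232)
w(O(-17, 27))/(-221447) + a/(-36346) = (-23)**2/(-221447) - 308232/(-36346) = 529*(-1/221447) - 308232*(-1/36346) = -529/221447 + 154116/18173 = 34118912335/4024356331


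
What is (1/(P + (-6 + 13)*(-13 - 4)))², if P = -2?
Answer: 1/14641 ≈ 6.8301e-5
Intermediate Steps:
(1/(P + (-6 + 13)*(-13 - 4)))² = (1/(-2 + (-6 + 13)*(-13 - 4)))² = (1/(-2 + 7*(-17)))² = (1/(-2 - 119))² = (1/(-121))² = (-1/121)² = 1/14641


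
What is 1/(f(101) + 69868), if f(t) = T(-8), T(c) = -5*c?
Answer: 1/69908 ≈ 1.4305e-5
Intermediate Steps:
f(t) = 40 (f(t) = -5*(-8) = 40)
1/(f(101) + 69868) = 1/(40 + 69868) = 1/69908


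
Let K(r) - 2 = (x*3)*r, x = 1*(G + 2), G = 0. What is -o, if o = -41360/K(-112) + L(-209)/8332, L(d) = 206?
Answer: -17237477/279122 ≈ -61.756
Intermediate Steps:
x = 2 (x = 1*(0 + 2) = 1*2 = 2)
K(r) = 2 + 6*r (K(r) = 2 + (2*3)*r = 2 + 6*r)
o = 17237477/279122 (o = -41360/(2 + 6*(-112)) + 206/8332 = -41360/(2 - 672) + 206*(1/8332) = -41360/(-670) + 103/4166 = -41360*(-1/670) + 103/4166 = 4136/67 + 103/4166 = 17237477/279122 ≈ 61.756)
-o = -1*17237477/279122 = -17237477/279122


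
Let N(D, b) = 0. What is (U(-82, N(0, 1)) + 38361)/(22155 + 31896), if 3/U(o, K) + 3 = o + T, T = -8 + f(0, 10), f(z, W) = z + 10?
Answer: 1061320/1495411 ≈ 0.70972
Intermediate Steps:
f(z, W) = 10 + z
T = 2 (T = -8 + (10 + 0) = -8 + 10 = 2)
U(o, K) = 3/(-1 + o) (U(o, K) = 3/(-3 + (o + 2)) = 3/(-3 + (2 + o)) = 3/(-1 + o))
(U(-82, N(0, 1)) + 38361)/(22155 + 31896) = (3/(-1 - 82) + 38361)/(22155 + 31896) = (3/(-83) + 38361)/54051 = (3*(-1/83) + 38361)*(1/54051) = (-3/83 + 38361)*(1/54051) = (3183960/83)*(1/54051) = 1061320/1495411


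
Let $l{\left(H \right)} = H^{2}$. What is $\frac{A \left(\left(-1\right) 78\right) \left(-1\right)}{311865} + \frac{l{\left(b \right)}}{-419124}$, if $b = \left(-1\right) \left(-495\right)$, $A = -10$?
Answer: $- \frac{1705369741}{2904669028} \approx -0.58711$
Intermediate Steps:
$b = 495$
$\frac{A \left(\left(-1\right) 78\right) \left(-1\right)}{311865} + \frac{l{\left(b \right)}}{-419124} = \frac{- 10 \left(\left(-1\right) 78\right) \left(-1\right)}{311865} + \frac{495^{2}}{-419124} = \left(-10\right) \left(-78\right) \left(-1\right) \frac{1}{311865} + 245025 \left(- \frac{1}{419124}\right) = 780 \left(-1\right) \frac{1}{311865} - \frac{81675}{139708} = \left(-780\right) \frac{1}{311865} - \frac{81675}{139708} = - \frac{52}{20791} - \frac{81675}{139708} = - \frac{1705369741}{2904669028}$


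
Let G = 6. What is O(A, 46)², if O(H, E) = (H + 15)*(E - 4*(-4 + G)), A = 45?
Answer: 5198400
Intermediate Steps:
O(H, E) = (-8 + E)*(15 + H) (O(H, E) = (H + 15)*(E - 4*(-4 + 6)) = (15 + H)*(E - 4*2) = (15 + H)*(E - 8) = (15 + H)*(-8 + E) = (-8 + E)*(15 + H))
O(A, 46)² = (-120 - 8*45 + 15*46 + 46*45)² = (-120 - 360 + 690 + 2070)² = 2280² = 5198400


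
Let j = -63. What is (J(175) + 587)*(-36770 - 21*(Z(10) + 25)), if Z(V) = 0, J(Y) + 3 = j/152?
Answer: -3308252975/152 ≈ -2.1765e+7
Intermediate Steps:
J(Y) = -519/152 (J(Y) = -3 - 63/152 = -519/152)
(J(175) + 587)*(-36770 - 21*(Z(10) + 25)) = (-519/152 + 587)*(-36770 - 21*(0 + 25)) = 88705*(-36770 - 21*25)/152 = 88705*(-36770 - 525)/152 = (88705/152)*(-37295) = -3308252975/152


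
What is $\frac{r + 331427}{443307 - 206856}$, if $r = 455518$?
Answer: $\frac{262315}{78817} \approx 3.3282$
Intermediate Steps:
$\frac{r + 331427}{443307 - 206856} = \frac{455518 + 331427}{443307 - 206856} = \frac{786945}{236451} = 786945 \cdot \frac{1}{236451} = \frac{262315}{78817}$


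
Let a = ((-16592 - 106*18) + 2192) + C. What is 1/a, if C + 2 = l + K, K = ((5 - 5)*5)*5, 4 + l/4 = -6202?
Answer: -1/41134 ≈ -2.4311e-5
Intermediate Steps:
l = -24824 (l = -16 + 4*(-6202) = -16 - 24808 = -24824)
K = 0 (K = (0*5)*5 = 0*5 = 0)
C = -24826 (C = -2 + (-24824 + 0) = -2 - 24824 = -24826)
a = -41134 (a = ((-16592 - 106*18) + 2192) - 24826 = ((-16592 - 1*1908) + 2192) - 24826 = ((-16592 - 1908) + 2192) - 24826 = (-18500 + 2192) - 24826 = -16308 - 24826 = -41134)
1/a = 1/(-41134) = -1/41134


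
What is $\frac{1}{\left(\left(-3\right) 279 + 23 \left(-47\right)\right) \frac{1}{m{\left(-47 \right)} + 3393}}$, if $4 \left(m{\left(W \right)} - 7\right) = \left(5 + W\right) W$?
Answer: $- \frac{7787}{3836} \approx -2.03$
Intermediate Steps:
$m{\left(W \right)} = 7 + \frac{W \left(5 + W\right)}{4}$ ($m{\left(W \right)} = 7 + \frac{\left(5 + W\right) W}{4} = 7 + \frac{W \left(5 + W\right)}{4}$)
$\frac{1}{\left(\left(-3\right) 279 + 23 \left(-47\right)\right) \frac{1}{m{\left(-47 \right)} + 3393}} = \frac{1}{\left(\left(-3\right) 279 + 23 \left(-47\right)\right) \frac{1}{\left(7 + \frac{\left(-47\right)^{2}}{4} + \frac{5}{4} \left(-47\right)\right) + 3393}} = \frac{1}{\left(-837 - 1081\right) \frac{1}{\left(7 + \frac{1}{4} \cdot 2209 - \frac{235}{4}\right) + 3393}} = \frac{1}{\left(-1918\right) \frac{1}{\left(7 + \frac{2209}{4} - \frac{235}{4}\right) + 3393}} = \frac{1}{\left(-1918\right) \frac{1}{\frac{1001}{2} + 3393}} = \frac{1}{\left(-1918\right) \frac{1}{\frac{7787}{2}}} = \frac{1}{\left(-1918\right) \frac{2}{7787}} = \frac{1}{- \frac{3836}{7787}} = - \frac{7787}{3836}$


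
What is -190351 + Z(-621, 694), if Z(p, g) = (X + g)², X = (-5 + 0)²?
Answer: 326610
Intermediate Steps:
X = 25 (X = (-5)² = 25)
Z(p, g) = (25 + g)²
-190351 + Z(-621, 694) = -190351 + (25 + 694)² = -190351 + 719² = -190351 + 516961 = 326610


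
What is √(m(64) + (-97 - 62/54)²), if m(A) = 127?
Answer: √7115083/27 ≈ 98.793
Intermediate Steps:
√(m(64) + (-97 - 62/54)²) = √(127 + (-97 - 62/54)²) = √(127 + (-97 - 62*1/54)²) = √(127 + (-97 - 31/27)²) = √(127 + (-2650/27)²) = √(127 + 7022500/729) = √(7115083/729) = √7115083/27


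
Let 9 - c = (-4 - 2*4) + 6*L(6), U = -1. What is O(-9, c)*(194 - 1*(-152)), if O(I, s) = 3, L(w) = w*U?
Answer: 1038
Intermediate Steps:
L(w) = -w (L(w) = w*(-1) = -w)
c = 57 (c = 9 - ((-4 - 2*4) + 6*(-1*6)) = 9 - ((-4 - 8) + 6*(-6)) = 9 - (-12 - 36) = 9 - 1*(-48) = 9 + 48 = 57)
O(-9, c)*(194 - 1*(-152)) = 3*(194 - 1*(-152)) = 3*(194 + 152) = 3*346 = 1038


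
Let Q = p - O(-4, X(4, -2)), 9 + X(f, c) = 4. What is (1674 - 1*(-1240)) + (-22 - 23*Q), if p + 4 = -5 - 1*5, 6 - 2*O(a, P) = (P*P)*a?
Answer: 4433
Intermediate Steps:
X(f, c) = -5 (X(f, c) = -9 + 4 = -5)
O(a, P) = 3 - a*P**2/2 (O(a, P) = 3 - P*P*a/2 = 3 - P**2*a/2 = 3 - a*P**2/2)
p = -14 (p = -4 + (-5 - 1*5) = -4 + (-5 - 5) = -4 - 10 = -14)
Q = -67 (Q = -14 - (3 - 1/2*(-4)*(-5)**2) = -14 - (3 - 1/2*(-4)*25) = -14 - (3 + 50) = -14 - 1*53 = -14 - 53 = -67)
(1674 - 1*(-1240)) + (-22 - 23*Q) = (1674 - 1*(-1240)) + (-22 - 23*(-67)) = (1674 + 1240) + (-22 + 1541) = 2914 + 1519 = 4433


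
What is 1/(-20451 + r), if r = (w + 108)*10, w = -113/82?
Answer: -41/794776 ≈ -5.1587e-5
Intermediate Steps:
w = -113/82 (w = -113*1/82 = -113/82 ≈ -1.3780)
r = 43715/41 (r = (-113/82 + 108)*10 = (8743/82)*10 = 43715/41 ≈ 1066.2)
1/(-20451 + r) = 1/(-20451 + 43715/41) = 1/(-794776/41) = -41/794776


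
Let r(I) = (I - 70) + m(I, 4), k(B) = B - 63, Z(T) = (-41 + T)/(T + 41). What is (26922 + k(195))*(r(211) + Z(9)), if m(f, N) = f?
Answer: 237642336/25 ≈ 9.5057e+6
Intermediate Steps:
Z(T) = (-41 + T)/(41 + T)
k(B) = -63 + B
r(I) = -70 + 2*I (r(I) = (I - 70) + I = (-70 + I) + I = -70 + 2*I)
(26922 + k(195))*(r(211) + Z(9)) = (26922 + (-63 + 195))*((-70 + 2*211) + (-41 + 9)/(41 + 9)) = (26922 + 132)*((-70 + 422) - 32/50) = 27054*(352 + (1/50)*(-32)) = 27054*(352 - 16/25) = 27054*(8784/25) = 237642336/25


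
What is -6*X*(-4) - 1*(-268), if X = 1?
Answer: 292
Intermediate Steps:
-6*X*(-4) - 1*(-268) = -6*1*(-4) - 1*(-268) = -6*(-4) + 268 = 24 + 268 = 292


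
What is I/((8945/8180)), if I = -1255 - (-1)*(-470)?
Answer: -2822100/1789 ≈ -1577.5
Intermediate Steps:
I = -1725 (I = -1255 - 1*470 = -1255 - 470 = -1725)
I/((8945/8180)) = -1725/(8945/8180) = -1725/(8945*(1/8180)) = -1725/1789/1636 = -1725*1636/1789 = -2822100/1789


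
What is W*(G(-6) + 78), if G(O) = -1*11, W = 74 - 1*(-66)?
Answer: 9380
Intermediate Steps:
W = 140 (W = 74 + 66 = 140)
G(O) = -11
W*(G(-6) + 78) = 140*(-11 + 78) = 140*67 = 9380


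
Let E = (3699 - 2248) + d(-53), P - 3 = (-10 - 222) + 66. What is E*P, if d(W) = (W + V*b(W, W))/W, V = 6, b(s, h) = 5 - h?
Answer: -12487104/53 ≈ -2.3561e+5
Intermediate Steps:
P = -163 (P = 3 + ((-10 - 222) + 66) = 3 + (-232 + 66) = 3 - 166 = -163)
d(W) = (30 - 5*W)/W (d(W) = (W + 6*(5 - W))/W = (W + (30 - 6*W))/W = (30 - 5*W)/W)
E = 76608/53 (E = (3699 - 2248) + (-5 + 30/(-53)) = 1451 + (-5 + 30*(-1/53)) = 1451 + (-5 - 30/53) = 1451 - 295/53 = 76608/53 ≈ 1445.4)
E*P = (76608/53)*(-163) = -12487104/53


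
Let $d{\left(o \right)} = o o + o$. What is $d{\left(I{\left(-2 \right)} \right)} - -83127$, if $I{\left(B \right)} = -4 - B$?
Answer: $83129$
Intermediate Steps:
$d{\left(o \right)} = o + o^{2}$ ($d{\left(o \right)} = o^{2} + o = o + o^{2}$)
$d{\left(I{\left(-2 \right)} \right)} - -83127 = \left(-4 - -2\right) \left(1 - 2\right) - -83127 = \left(-4 + 2\right) \left(1 + \left(-4 + 2\right)\right) + 83127 = - 2 \left(1 - 2\right) + 83127 = \left(-2\right) \left(-1\right) + 83127 = 2 + 83127 = 83129$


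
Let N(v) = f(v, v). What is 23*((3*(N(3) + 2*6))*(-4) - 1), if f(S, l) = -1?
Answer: -3059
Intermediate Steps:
N(v) = -1
23*((3*(N(3) + 2*6))*(-4) - 1) = 23*((3*(-1 + 2*6))*(-4) - 1) = 23*((3*(-1 + 12))*(-4) - 1) = 23*((3*11)*(-4) - 1) = 23*(33*(-4) - 1) = 23*(-132 - 1) = 23*(-133) = -3059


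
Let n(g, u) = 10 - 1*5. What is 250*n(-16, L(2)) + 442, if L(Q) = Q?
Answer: 1692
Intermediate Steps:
n(g, u) = 5 (n(g, u) = 10 - 5 = 5)
250*n(-16, L(2)) + 442 = 250*5 + 442 = 1250 + 442 = 1692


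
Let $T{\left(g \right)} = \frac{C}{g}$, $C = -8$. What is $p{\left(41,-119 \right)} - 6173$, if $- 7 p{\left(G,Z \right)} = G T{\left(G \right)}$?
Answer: $- \frac{43203}{7} \approx -6171.9$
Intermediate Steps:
$T{\left(g \right)} = - \frac{8}{g}$
$p{\left(G,Z \right)} = \frac{8}{7}$ ($p{\left(G,Z \right)} = - \frac{G \left(- \frac{8}{G}\right)}{7} = \left(- \frac{1}{7}\right) \left(-8\right) = \frac{8}{7}$)
$p{\left(41,-119 \right)} - 6173 = \frac{8}{7} - 6173 = - \frac{43203}{7}$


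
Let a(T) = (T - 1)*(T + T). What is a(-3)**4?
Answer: 331776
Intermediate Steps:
a(T) = 2*T*(-1 + T) (a(T) = (-1 + T)*(2*T) = 2*T*(-1 + T))
a(-3)**4 = (2*(-3)*(-1 - 3))**4 = (2*(-3)*(-4))**4 = 24**4 = 331776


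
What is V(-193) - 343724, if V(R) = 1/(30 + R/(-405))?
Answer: -4242584927/12343 ≈ -3.4372e+5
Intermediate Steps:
V(R) = 1/(30 - R/405) (V(R) = 1/(30 + R*(-1/405)) = 1/(30 - R/405))
V(-193) - 343724 = -405/(-12150 - 193) - 343724 = -405/(-12343) - 343724 = -405*(-1/12343) - 343724 = 405/12343 - 343724 = -4242584927/12343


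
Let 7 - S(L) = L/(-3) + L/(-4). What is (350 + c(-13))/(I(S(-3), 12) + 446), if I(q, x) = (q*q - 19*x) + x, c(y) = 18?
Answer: 5888/4121 ≈ 1.4288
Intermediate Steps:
S(L) = 7 + 7*L/12 (S(L) = 7 - (L/(-3) + L/(-4)) = 7 - (L*(-⅓) + L*(-¼)) = 7 - (-L/3 - L/4) = 7 - (-7)*L/12 = 7 + 7*L/12)
I(q, x) = q² - 18*x (I(q, x) = (q² - 19*x) + x = q² - 18*x)
(350 + c(-13))/(I(S(-3), 12) + 446) = (350 + 18)/(((7 + (7/12)*(-3))² - 18*12) + 446) = 368/(((7 - 7/4)² - 216) + 446) = 368/(((21/4)² - 216) + 446) = 368/((441/16 - 216) + 446) = 368/(-3015/16 + 446) = 368/(4121/16) = 368*(16/4121) = 5888/4121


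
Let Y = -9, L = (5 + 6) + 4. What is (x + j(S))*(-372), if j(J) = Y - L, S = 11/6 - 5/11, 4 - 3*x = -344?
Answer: -34224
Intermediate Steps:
L = 15 (L = 11 + 4 = 15)
x = 116 (x = 4/3 - ⅓*(-344) = 4/3 + 344/3 = 116)
S = 91/66 (S = 11*(⅙) - 5*1/11 = 11/6 - 5/11 = 91/66 ≈ 1.3788)
j(J) = -24 (j(J) = -9 - 1*15 = -9 - 15 = -24)
(x + j(S))*(-372) = (116 - 24)*(-372) = 92*(-372) = -34224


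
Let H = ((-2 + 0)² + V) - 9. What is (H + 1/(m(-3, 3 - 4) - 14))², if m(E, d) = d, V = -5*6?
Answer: 276676/225 ≈ 1229.7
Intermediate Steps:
V = -30
H = -35 (H = ((-2 + 0)² - 30) - 9 = ((-2)² - 30) - 9 = (4 - 30) - 9 = -26 - 9 = -35)
(H + 1/(m(-3, 3 - 4) - 14))² = (-35 + 1/((3 - 4) - 14))² = (-35 + 1/(-1 - 14))² = (-35 + 1/(-15))² = (-35 - 1/15)² = (-526/15)² = 276676/225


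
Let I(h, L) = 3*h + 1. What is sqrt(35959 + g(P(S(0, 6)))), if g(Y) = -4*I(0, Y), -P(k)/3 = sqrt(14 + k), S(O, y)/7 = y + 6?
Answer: 3*sqrt(3995) ≈ 189.62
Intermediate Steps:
S(O, y) = 42 + 7*y (S(O, y) = 7*(y + 6) = 7*(6 + y) = 42 + 7*y)
I(h, L) = 1 + 3*h
P(k) = -3*sqrt(14 + k)
g(Y) = -4 (g(Y) = -4*(1 + 3*0) = -4*(1 + 0) = -4*1 = -4)
sqrt(35959 + g(P(S(0, 6)))) = sqrt(35959 - 4) = sqrt(35955) = 3*sqrt(3995)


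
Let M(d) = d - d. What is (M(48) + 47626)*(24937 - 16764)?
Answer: 389247298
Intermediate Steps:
M(d) = 0
(M(48) + 47626)*(24937 - 16764) = (0 + 47626)*(24937 - 16764) = 47626*8173 = 389247298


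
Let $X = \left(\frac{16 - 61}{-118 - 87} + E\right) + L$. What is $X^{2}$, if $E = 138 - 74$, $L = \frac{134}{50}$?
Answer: $\frac{4702119184}{1050625} \approx 4475.5$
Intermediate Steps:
$L = \frac{67}{25}$ ($L = 134 \cdot \frac{1}{50} = \frac{67}{25} \approx 2.68$)
$E = 64$
$X = \frac{68572}{1025}$ ($X = \left(\frac{16 - 61}{-118 - 87} + 64\right) + \frac{67}{25} = \left(- \frac{45}{-205} + 64\right) + \frac{67}{25} = \left(\left(-45\right) \left(- \frac{1}{205}\right) + 64\right) + \frac{67}{25} = \left(\frac{9}{41} + 64\right) + \frac{67}{25} = \frac{2633}{41} + \frac{67}{25} = \frac{68572}{1025} \approx 66.9$)
$X^{2} = \left(\frac{68572}{1025}\right)^{2} = \frac{4702119184}{1050625}$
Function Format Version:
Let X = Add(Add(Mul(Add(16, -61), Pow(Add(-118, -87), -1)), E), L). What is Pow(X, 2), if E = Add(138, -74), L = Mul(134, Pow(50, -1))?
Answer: Rational(4702119184, 1050625) ≈ 4475.5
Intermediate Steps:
L = Rational(67, 25) (L = Mul(134, Rational(1, 50)) = Rational(67, 25) ≈ 2.6800)
E = 64
X = Rational(68572, 1025) (X = Add(Add(Mul(Add(16, -61), Pow(Add(-118, -87), -1)), 64), Rational(67, 25)) = Add(Add(Mul(-45, Pow(-205, -1)), 64), Rational(67, 25)) = Add(Add(Mul(-45, Rational(-1, 205)), 64), Rational(67, 25)) = Add(Add(Rational(9, 41), 64), Rational(67, 25)) = Add(Rational(2633, 41), Rational(67, 25)) = Rational(68572, 1025) ≈ 66.900)
Pow(X, 2) = Pow(Rational(68572, 1025), 2) = Rational(4702119184, 1050625)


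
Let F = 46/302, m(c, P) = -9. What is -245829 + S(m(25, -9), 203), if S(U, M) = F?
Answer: -37120156/151 ≈ -2.4583e+5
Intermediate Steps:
F = 23/151 (F = 46*(1/302) = 23/151 ≈ 0.15232)
S(U, M) = 23/151
-245829 + S(m(25, -9), 203) = -245829 + 23/151 = -37120156/151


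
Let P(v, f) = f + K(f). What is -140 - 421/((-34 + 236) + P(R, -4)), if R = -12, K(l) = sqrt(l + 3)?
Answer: -5572058/39205 + 421*I/39205 ≈ -142.13 + 0.010738*I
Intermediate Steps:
K(l) = sqrt(3 + l)
P(v, f) = f + sqrt(3 + f)
-140 - 421/((-34 + 236) + P(R, -4)) = -140 - 421/((-34 + 236) + (-4 + sqrt(3 - 4))) = -140 - 421/(202 + (-4 + sqrt(-1))) = -140 - 421/(202 + (-4 + I)) = -140 - 421/(198 + I) = -140 + ((198 - I)/39205)*(-421) = -140 - 421*(198 - I)/39205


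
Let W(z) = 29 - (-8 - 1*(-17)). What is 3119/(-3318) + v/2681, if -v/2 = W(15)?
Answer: -1213537/1270794 ≈ -0.95494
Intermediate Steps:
W(z) = 20 (W(z) = 29 - (-8 + 17) = 29 - 1*9 = 29 - 9 = 20)
v = -40 (v = -2*20 = -40)
3119/(-3318) + v/2681 = 3119/(-3318) - 40/2681 = 3119*(-1/3318) - 40*1/2681 = -3119/3318 - 40/2681 = -1213537/1270794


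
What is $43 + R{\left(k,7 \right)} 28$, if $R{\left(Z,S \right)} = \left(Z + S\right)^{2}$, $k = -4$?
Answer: $295$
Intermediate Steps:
$R{\left(Z,S \right)} = \left(S + Z\right)^{2}$
$43 + R{\left(k,7 \right)} 28 = 43 + \left(7 - 4\right)^{2} \cdot 28 = 43 + 3^{2} \cdot 28 = 43 + 9 \cdot 28 = 43 + 252 = 295$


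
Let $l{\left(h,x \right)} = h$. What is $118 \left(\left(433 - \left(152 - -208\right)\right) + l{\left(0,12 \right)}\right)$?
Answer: $8614$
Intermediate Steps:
$118 \left(\left(433 - \left(152 - -208\right)\right) + l{\left(0,12 \right)}\right) = 118 \left(\left(433 - \left(152 - -208\right)\right) + 0\right) = 118 \left(\left(433 - \left(152 + 208\right)\right) + 0\right) = 118 \left(\left(433 - 360\right) + 0\right) = 118 \left(73 + 0\right) = 118 \cdot 73 = 8614$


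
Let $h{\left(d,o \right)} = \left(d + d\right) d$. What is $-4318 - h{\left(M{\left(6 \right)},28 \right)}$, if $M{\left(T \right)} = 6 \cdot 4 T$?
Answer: $-45790$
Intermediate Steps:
$M{\left(T \right)} = 24 T$
$h{\left(d,o \right)} = 2 d^{2}$ ($h{\left(d,o \right)} = 2 d d = 2 d^{2}$)
$-4318 - h{\left(M{\left(6 \right)},28 \right)} = -4318 - 2 \left(24 \cdot 6\right)^{2} = -4318 - 2 \cdot 144^{2} = -4318 - 2 \cdot 20736 = -4318 - 41472 = -45790$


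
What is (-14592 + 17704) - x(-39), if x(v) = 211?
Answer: 2901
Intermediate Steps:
(-14592 + 17704) - x(-39) = (-14592 + 17704) - 1*211 = 3112 - 211 = 2901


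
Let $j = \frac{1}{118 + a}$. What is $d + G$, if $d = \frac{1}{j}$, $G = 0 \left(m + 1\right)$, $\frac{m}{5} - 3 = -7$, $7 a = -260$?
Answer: $\frac{566}{7} \approx 80.857$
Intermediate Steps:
$a = - \frac{260}{7}$ ($a = \frac{1}{7} \left(-260\right) = - \frac{260}{7} \approx -37.143$)
$m = -20$ ($m = 15 + 5 \left(-7\right) = 15 - 35 = -20$)
$j = \frac{7}{566}$ ($j = \frac{1}{118 - \frac{260}{7}} = \frac{1}{\frac{566}{7}} = \frac{7}{566} \approx 0.012367$)
$G = 0$ ($G = 0 \left(-20 + 1\right) = 0 \left(-19\right) = 0$)
$d = \frac{566}{7}$ ($d = \frac{1}{\frac{7}{566}} = \frac{566}{7} \approx 80.857$)
$d + G = \frac{566}{7} + 0 = \frac{566}{7}$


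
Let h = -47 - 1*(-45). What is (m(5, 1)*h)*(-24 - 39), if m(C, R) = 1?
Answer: 126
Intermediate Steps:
h = -2 (h = -47 + 45 = -2)
(m(5, 1)*h)*(-24 - 39) = (1*(-2))*(-24 - 39) = -2*(-63) = 126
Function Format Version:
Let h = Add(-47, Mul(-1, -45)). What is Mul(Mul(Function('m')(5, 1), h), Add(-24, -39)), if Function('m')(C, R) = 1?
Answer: 126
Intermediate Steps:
h = -2 (h = Add(-47, 45) = -2)
Mul(Mul(Function('m')(5, 1), h), Add(-24, -39)) = Mul(Mul(1, -2), Add(-24, -39)) = Mul(-2, -63) = 126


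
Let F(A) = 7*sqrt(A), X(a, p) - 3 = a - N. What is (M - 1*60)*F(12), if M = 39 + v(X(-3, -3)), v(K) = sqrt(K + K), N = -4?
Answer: -294*sqrt(3) + 28*sqrt(6) ≈ -440.64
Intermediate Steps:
X(a, p) = 7 + a (X(a, p) = 3 + (a - 1*(-4)) = 3 + (a + 4) = 3 + (4 + a) = 7 + a)
v(K) = sqrt(2)*sqrt(K) (v(K) = sqrt(2*K) = sqrt(2)*sqrt(K))
M = 39 + 2*sqrt(2) (M = 39 + sqrt(2)*sqrt(7 - 3) = 39 + sqrt(2)*sqrt(4) = 39 + sqrt(2)*2 = 39 + 2*sqrt(2) ≈ 41.828)
(M - 1*60)*F(12) = ((39 + 2*sqrt(2)) - 1*60)*(7*sqrt(12)) = ((39 + 2*sqrt(2)) - 60)*(7*(2*sqrt(3))) = (-21 + 2*sqrt(2))*(14*sqrt(3)) = 14*sqrt(3)*(-21 + 2*sqrt(2))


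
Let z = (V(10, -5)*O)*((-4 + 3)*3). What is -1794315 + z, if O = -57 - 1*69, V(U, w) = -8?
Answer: -1797339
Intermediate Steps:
O = -126 (O = -57 - 69 = -126)
z = -3024 (z = (-8*(-126))*((-4 + 3)*3) = 1008*(-1*3) = 1008*(-3) = -3024)
-1794315 + z = -1794315 - 3024 = -1797339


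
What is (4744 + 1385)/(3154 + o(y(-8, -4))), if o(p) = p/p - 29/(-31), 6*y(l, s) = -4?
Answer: 189999/97834 ≈ 1.9421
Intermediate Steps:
y(l, s) = -⅔ (y(l, s) = (⅙)*(-4) = -⅔)
o(p) = 60/31 (o(p) = 1 - 29*(-1/31) = 1 + 29/31 = 60/31)
(4744 + 1385)/(3154 + o(y(-8, -4))) = (4744 + 1385)/(3154 + 60/31) = 6129/(97834/31) = 6129*(31/97834) = 189999/97834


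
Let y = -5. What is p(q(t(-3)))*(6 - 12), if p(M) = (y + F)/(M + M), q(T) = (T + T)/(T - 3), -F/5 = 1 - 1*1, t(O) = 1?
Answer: -15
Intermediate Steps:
F = 0 (F = -5*(1 - 1*1) = -5*(1 - 1) = -5*0 = 0)
q(T) = 2*T/(-3 + T) (q(T) = (2*T)/(-3 + T) = 2*T/(-3 + T))
p(M) = -5/(2*M) (p(M) = (-5 + 0)/(M + M) = -5*1/(2*M) = -5/(2*M))
p(q(t(-3)))*(6 - 12) = (-5/(2*(2*1/(-3 + 1))))*(6 - 12) = -5/(2*(2*1/(-2)))*(-6) = -5/(2*(2*1*(-½)))*(-6) = -5/2/(-1)*(-6) = -5/2*(-1)*(-6) = (5/2)*(-6) = -15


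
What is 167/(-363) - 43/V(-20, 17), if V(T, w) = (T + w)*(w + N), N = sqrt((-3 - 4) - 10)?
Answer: 2197/6534 - 43*I*sqrt(17)/918 ≈ 0.33624 - 0.19313*I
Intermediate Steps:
N = I*sqrt(17) (N = sqrt(-7 - 10) = sqrt(-17) = I*sqrt(17) ≈ 4.1231*I)
V(T, w) = (T + w)*(w + I*sqrt(17))
167/(-363) - 43/V(-20, 17) = 167/(-363) - 43/(17**2 - 20*17 + I*(-20)*sqrt(17) + I*17*sqrt(17)) = 167*(-1/363) - 43/(289 - 340 - 20*I*sqrt(17) + 17*I*sqrt(17)) = -167/363 - 43/(-51 - 3*I*sqrt(17))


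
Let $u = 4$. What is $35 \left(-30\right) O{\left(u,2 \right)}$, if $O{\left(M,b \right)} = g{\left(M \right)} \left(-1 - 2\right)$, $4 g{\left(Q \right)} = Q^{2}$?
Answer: $12600$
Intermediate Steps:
$g{\left(Q \right)} = \frac{Q^{2}}{4}$
$O{\left(M,b \right)} = - \frac{3 M^{2}}{4}$ ($O{\left(M,b \right)} = \frac{M^{2}}{4} \left(-1 - 2\right) = \frac{M^{2}}{4} \left(-3\right) = - \frac{3 M^{2}}{4}$)
$35 \left(-30\right) O{\left(u,2 \right)} = 35 \left(-30\right) \left(- \frac{3 \cdot 4^{2}}{4}\right) = - 1050 \left(\left(- \frac{3}{4}\right) 16\right) = \left(-1050\right) \left(-12\right) = 12600$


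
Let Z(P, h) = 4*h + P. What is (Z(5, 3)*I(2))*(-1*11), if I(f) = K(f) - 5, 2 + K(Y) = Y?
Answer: 935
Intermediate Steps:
K(Y) = -2 + Y
I(f) = -7 + f (I(f) = (-2 + f) - 5 = -7 + f)
Z(P, h) = P + 4*h
(Z(5, 3)*I(2))*(-1*11) = ((5 + 4*3)*(-7 + 2))*(-1*11) = ((5 + 12)*(-5))*(-11) = (17*(-5))*(-11) = -85*(-11) = 935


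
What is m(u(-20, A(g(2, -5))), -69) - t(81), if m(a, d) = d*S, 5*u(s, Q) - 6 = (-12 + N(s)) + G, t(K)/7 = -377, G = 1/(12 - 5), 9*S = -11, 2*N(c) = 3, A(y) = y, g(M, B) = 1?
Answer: 8170/3 ≈ 2723.3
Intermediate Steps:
N(c) = 3/2 (N(c) = (½)*3 = 3/2)
S = -11/9 (S = (⅑)*(-11) = -11/9 ≈ -1.2222)
G = ⅐ (G = 1/7 = ⅐ ≈ 0.14286)
t(K) = -2639 (t(K) = 7*(-377) = -2639)
u(s, Q) = -61/70 (u(s, Q) = 6/5 + ((-12 + 3/2) + ⅐)/5 = 6/5 + (-21/2 + ⅐)/5 = 6/5 + (⅕)*(-145/14) = 6/5 - 29/14 = -61/70)
m(a, d) = -11*d/9 (m(a, d) = d*(-11/9) = -11*d/9)
m(u(-20, A(g(2, -5))), -69) - t(81) = -11/9*(-69) - 1*(-2639) = 253/3 + 2639 = 8170/3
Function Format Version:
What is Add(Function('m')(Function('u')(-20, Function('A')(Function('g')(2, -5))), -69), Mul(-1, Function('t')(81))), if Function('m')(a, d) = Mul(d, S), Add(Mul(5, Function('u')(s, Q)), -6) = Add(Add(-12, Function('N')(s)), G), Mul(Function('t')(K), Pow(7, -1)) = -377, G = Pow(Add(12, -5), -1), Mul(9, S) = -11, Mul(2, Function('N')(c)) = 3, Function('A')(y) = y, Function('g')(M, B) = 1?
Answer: Rational(8170, 3) ≈ 2723.3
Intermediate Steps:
Function('N')(c) = Rational(3, 2) (Function('N')(c) = Mul(Rational(1, 2), 3) = Rational(3, 2))
S = Rational(-11, 9) (S = Mul(Rational(1, 9), -11) = Rational(-11, 9) ≈ -1.2222)
G = Rational(1, 7) (G = Pow(7, -1) = Rational(1, 7) ≈ 0.14286)
Function('t')(K) = -2639 (Function('t')(K) = Mul(7, -377) = -2639)
Function('u')(s, Q) = Rational(-61, 70) (Function('u')(s, Q) = Add(Rational(6, 5), Mul(Rational(1, 5), Add(Add(-12, Rational(3, 2)), Rational(1, 7)))) = Add(Rational(6, 5), Mul(Rational(1, 5), Add(Rational(-21, 2), Rational(1, 7)))) = Add(Rational(6, 5), Mul(Rational(1, 5), Rational(-145, 14))) = Add(Rational(6, 5), Rational(-29, 14)) = Rational(-61, 70))
Function('m')(a, d) = Mul(Rational(-11, 9), d) (Function('m')(a, d) = Mul(d, Rational(-11, 9)) = Mul(Rational(-11, 9), d))
Add(Function('m')(Function('u')(-20, Function('A')(Function('g')(2, -5))), -69), Mul(-1, Function('t')(81))) = Add(Mul(Rational(-11, 9), -69), Mul(-1, -2639)) = Add(Rational(253, 3), 2639) = Rational(8170, 3)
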